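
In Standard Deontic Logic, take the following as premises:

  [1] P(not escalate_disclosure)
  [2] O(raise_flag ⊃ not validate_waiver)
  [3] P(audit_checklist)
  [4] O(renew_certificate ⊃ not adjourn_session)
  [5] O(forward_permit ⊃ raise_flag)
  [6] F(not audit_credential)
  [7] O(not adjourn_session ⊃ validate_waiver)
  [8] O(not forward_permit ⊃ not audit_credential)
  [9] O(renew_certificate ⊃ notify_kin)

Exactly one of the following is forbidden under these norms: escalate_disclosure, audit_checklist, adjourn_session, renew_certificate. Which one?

renew_certificate

F(not audit_credential) at premise 6 means O(audit_credential).
Premise 8, O(not forward_permit ⊃ not audit_credential), contraposes to O(audit_credential ⊃ forward_permit); with O(audit_credential) we get O(forward_permit).
Applying K to premise 5 (O(forward_permit ⊃ raise_flag)) and O(forward_permit) yields O(raise_flag).
With premise 2, O(raise_flag ⊃ not validate_waiver), the K-axiom yields O(not validate_waiver).
The contrapositive of premise 7 (O(not adjourn_session ⊃ validate_waiver)) is O(not validate_waiver ⊃ adjourn_session), and O(not validate_waiver) is already established, so O(adjourn_session).
Premise 4 is O(renew_certificate ⊃ not adjourn_session); contrapositively O(adjourn_session ⊃ not renew_certificate). Since O(adjourn_session) holds, K gives O(not renew_certificate).
So O(not renew_certificate) holds, i.e. renew_certificate is forbidden. None of the other listed options is forbidden under the premises.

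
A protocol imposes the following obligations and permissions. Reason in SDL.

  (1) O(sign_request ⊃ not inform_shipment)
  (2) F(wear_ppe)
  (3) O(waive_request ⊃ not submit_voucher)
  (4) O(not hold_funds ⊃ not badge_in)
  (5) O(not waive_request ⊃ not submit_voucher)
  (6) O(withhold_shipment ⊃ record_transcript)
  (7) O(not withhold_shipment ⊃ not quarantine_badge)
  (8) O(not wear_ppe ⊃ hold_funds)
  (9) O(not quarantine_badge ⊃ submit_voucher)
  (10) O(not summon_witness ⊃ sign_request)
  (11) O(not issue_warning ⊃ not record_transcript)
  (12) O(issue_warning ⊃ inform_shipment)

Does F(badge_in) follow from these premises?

Premise 4 is O(not hold_funds ⊃ not badge_in), but O(not hold_funds) is not derivable from the premises, so it does not yield O(not badge_in).
No other premise forces O(not badge_in). An ideal world satisfying every premise can still have badge_in true, so F(badge_in) is not derivable.

No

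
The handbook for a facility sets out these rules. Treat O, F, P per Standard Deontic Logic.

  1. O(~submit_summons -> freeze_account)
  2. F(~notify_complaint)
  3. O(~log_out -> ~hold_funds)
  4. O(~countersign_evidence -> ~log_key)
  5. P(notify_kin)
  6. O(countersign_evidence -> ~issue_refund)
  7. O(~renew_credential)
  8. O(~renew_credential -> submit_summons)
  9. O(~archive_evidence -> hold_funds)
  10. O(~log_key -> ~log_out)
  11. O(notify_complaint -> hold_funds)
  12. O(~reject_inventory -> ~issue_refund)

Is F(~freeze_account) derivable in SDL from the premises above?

Premise 1 is O(~submit_summons -> freeze_account), but O(~submit_summons) is not derivable from the premises, so it does not yield O(freeze_account).
No other premise forces O(freeze_account). An ideal world satisfying every premise can still have ~freeze_account true, so F(~freeze_account) is not derivable.

No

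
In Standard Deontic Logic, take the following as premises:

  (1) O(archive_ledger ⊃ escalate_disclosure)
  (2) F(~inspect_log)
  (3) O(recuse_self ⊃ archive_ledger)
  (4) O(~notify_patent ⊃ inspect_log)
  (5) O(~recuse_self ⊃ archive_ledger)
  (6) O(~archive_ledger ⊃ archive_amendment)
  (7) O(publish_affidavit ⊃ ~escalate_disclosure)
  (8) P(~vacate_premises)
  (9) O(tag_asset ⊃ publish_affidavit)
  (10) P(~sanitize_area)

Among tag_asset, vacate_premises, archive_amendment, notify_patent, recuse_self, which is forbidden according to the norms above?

By case analysis on recuse_self: premise 3 gives O(recuse_self ⊃ archive_ledger) and premise 5 gives O(~recuse_self ⊃ archive_ledger), so O(archive_ledger) either way.
With premise 1, O(archive_ledger ⊃ escalate_disclosure), the K-axiom yields O(escalate_disclosure).
Premise 7 is O(publish_affidavit ⊃ ~escalate_disclosure); contrapositively O(escalate_disclosure ⊃ ~publish_affidavit). Since O(escalate_disclosure) holds, K gives O(~publish_affidavit).
The contrapositive of premise 9 (O(tag_asset ⊃ publish_affidavit)) is O(~publish_affidavit ⊃ ~tag_asset), and O(~publish_affidavit) is already established, so O(~tag_asset).
So O(~tag_asset) holds, i.e. tag_asset is forbidden. None of the other listed options is forbidden under the premises.

tag_asset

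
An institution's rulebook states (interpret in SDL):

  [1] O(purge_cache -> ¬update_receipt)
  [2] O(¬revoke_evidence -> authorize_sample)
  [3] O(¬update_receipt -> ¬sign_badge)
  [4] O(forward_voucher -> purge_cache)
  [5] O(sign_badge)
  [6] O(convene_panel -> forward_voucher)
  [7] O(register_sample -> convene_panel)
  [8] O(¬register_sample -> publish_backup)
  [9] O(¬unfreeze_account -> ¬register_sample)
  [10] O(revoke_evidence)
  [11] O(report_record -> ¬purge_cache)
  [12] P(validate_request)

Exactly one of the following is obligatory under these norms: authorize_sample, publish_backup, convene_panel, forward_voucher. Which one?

Premise 5 states O(sign_badge) outright.
Premise 3 is O(¬update_receipt -> ¬sign_badge); contrapositively O(sign_badge -> update_receipt). Since O(sign_badge) holds, K gives O(update_receipt).
Premise 1, O(purge_cache -> ¬update_receipt), contraposes to O(update_receipt -> ¬purge_cache); with O(update_receipt) we get O(¬purge_cache).
The contrapositive of premise 4 (O(forward_voucher -> purge_cache)) is O(¬purge_cache -> ¬forward_voucher), and O(¬purge_cache) is already established, so O(¬forward_voucher).
The contrapositive of premise 6 (O(convene_panel -> forward_voucher)) is O(¬forward_voucher -> ¬convene_panel), and O(¬forward_voucher) is already established, so O(¬convene_panel).
Premise 7 is O(register_sample -> convene_panel); contrapositively O(¬convene_panel -> ¬register_sample). Since O(¬convene_panel) holds, K gives O(¬register_sample).
From O(¬register_sample) and premise 8, O(¬register_sample -> publish_backup), we obtain O(publish_backup).
So O(publish_backup) holds — publish_backup is obligatory. None of the other listed options is made obligatory by any chain of premises.

publish_backup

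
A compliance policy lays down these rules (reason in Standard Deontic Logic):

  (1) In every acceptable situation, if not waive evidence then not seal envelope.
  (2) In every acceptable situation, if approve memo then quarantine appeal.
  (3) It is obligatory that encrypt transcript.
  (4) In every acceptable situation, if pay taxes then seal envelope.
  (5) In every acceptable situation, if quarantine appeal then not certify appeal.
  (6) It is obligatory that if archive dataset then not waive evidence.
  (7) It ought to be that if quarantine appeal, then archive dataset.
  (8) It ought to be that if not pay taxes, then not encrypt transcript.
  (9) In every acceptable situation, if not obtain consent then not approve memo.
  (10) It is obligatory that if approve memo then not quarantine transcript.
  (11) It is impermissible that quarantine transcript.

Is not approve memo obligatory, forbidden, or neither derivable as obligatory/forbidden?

Premise 3 states O(encrypt_transcript) outright.
Premise 8 is O(¬pay_taxes → ¬encrypt_transcript); contrapositively O(encrypt_transcript → pay_taxes). Since O(encrypt_transcript) holds, K gives O(pay_taxes).
From O(pay_taxes) and premise 4, O(pay_taxes → seal_envelope), we obtain O(seal_envelope).
Premise 1 is O(¬waive_evidence → ¬seal_envelope); contrapositively O(seal_envelope → waive_evidence). Since O(seal_envelope) holds, K gives O(waive_evidence).
Premise 6 is O(archive_dataset → ¬waive_evidence); contrapositively O(waive_evidence → ¬archive_dataset). Since O(waive_evidence) holds, K gives O(¬archive_dataset).
Premise 7, O(quarantine_appeal → archive_dataset), contraposes to O(¬archive_dataset → ¬quarantine_appeal); with O(¬archive_dataset) we get O(¬quarantine_appeal).
The contrapositive of premise 2 (O(approve_memo → quarantine_appeal)) is O(¬quarantine_appeal → ¬approve_memo), and O(¬quarantine_appeal) is already established, so O(¬approve_memo).
Premises 5, 9, 10, 11 do not contribute to this derivation.
Hence ¬approve_memo is obligatory.

Obligatory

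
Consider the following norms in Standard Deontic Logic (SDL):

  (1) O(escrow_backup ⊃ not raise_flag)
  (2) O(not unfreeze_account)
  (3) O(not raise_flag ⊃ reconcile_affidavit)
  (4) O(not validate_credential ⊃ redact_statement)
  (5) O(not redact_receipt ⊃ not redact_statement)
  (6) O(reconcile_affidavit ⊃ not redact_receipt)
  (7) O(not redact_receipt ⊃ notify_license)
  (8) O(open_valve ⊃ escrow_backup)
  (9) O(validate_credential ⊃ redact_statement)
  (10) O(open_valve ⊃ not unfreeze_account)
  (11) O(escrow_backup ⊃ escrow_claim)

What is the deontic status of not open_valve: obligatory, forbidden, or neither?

Premises 9 and 4 are O(validate_credential ⊃ redact_statement) and O(not validate_credential ⊃ redact_statement); every ideal world satisfies validate_credential or not validate_credential, so in either case redact_statement holds — hence O(redact_statement).
Premise 5, O(not redact_receipt ⊃ not redact_statement), contraposes to O(redact_statement ⊃ redact_receipt); with O(redact_statement) we get O(redact_receipt).
Premise 6, O(reconcile_affidavit ⊃ not redact_receipt), contraposes to O(redact_receipt ⊃ not reconcile_affidavit); with O(redact_receipt) we get O(not reconcile_affidavit).
Premise 3 is O(not raise_flag ⊃ reconcile_affidavit); contrapositively O(not reconcile_affidavit ⊃ raise_flag). Since O(not reconcile_affidavit) holds, K gives O(raise_flag).
The contrapositive of premise 1 (O(escrow_backup ⊃ not raise_flag)) is O(raise_flag ⊃ not escrow_backup), and O(raise_flag) is already established, so O(not escrow_backup).
Premise 8 is O(open_valve ⊃ escrow_backup); contrapositively O(not escrow_backup ⊃ not open_valve). Since O(not escrow_backup) holds, K gives O(not open_valve).
Premises 2, 7, 10, 11 do not contribute to this derivation.
Hence not open_valve is obligatory.

Obligatory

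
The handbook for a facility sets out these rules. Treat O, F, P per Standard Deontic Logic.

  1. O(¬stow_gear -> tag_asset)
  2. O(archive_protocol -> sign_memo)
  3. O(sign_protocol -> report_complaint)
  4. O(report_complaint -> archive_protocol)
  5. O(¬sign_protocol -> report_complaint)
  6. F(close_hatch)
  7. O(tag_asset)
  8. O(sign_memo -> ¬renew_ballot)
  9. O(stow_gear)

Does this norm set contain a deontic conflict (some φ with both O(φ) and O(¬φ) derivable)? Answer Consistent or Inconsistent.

Premise 1 is O(¬stow_gear -> tag_asset); even if O(tag_asset) held, inferring O(¬stow_gear) would be affirming the consequent — invalid.
So O(¬stow_gear) is not derivable, and the apparent clash with O(stow_gear) does not arise.
A world satisfying every obligation exists (e.g. archive_protocol=true, close_hatch=false, renew_ballot=false, report_complaint=true, sign_memo=true, sign_protocol=false, stow_gear=true, tag_asset=true); no atom is both obligatory and forbidden, so the set is consistent.

Consistent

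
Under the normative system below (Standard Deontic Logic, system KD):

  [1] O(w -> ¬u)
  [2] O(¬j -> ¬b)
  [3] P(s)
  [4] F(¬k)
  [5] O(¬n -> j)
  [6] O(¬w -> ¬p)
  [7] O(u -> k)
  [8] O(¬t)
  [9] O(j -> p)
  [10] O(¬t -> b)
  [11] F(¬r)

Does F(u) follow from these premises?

Yes

Premise 8 states O(¬t) outright.
From O(¬t) and premise 10, O(¬t -> b), we obtain O(b).
Premise 2, O(¬j -> ¬b), contraposes to O(b -> j); with O(b) we get O(j).
Applying K to premise 9 (O(j -> p)) and O(j) yields O(p).
Premise 6, O(¬w -> ¬p), contraposes to O(p -> w); with O(p) we get O(w).
With premise 1, O(w -> ¬u), the K-axiom yields O(¬u).
Premises 3, 4, 5, 7, 11 do not contribute to this derivation.
So O(¬u) holds, i.e. F(u). The claim follows.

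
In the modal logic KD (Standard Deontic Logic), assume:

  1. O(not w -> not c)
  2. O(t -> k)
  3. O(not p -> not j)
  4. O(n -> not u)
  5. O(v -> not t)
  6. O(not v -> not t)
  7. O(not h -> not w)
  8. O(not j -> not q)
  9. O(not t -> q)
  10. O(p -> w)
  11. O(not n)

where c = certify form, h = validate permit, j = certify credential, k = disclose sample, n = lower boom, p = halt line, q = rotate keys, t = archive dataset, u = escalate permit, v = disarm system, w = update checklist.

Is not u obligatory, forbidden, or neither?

Premise 4 is O(n -> not u), but O(n) is not derivable from the premises, so it does not yield O(not u).
No premise or chain of K-axiom applications forces O(not u), and none forces O(u). So not u is neither obligatory nor forbidden under these norms.

Neither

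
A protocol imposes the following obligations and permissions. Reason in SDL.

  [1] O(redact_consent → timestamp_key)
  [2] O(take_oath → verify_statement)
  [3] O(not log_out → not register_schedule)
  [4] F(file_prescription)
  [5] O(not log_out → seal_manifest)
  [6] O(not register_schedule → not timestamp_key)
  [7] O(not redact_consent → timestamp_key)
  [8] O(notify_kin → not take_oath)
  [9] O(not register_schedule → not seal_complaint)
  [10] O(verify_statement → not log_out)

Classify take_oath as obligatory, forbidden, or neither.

Premises 1 and 7 are O(redact_consent → timestamp_key) and O(not redact_consent → timestamp_key); every ideal world satisfies redact_consent or not redact_consent, so in either case timestamp_key holds — hence O(timestamp_key).
The contrapositive of premise 6 (O(not register_schedule → not timestamp_key)) is O(timestamp_key → register_schedule), and O(timestamp_key) is already established, so O(register_schedule).
The contrapositive of premise 3 (O(not log_out → not register_schedule)) is O(register_schedule → log_out), and O(register_schedule) is already established, so O(log_out).
Premise 10, O(verify_statement → not log_out), contraposes to O(log_out → not verify_statement); with O(log_out) we get O(not verify_statement).
Premise 2, O(take_oath → verify_statement), contraposes to O(not verify_statement → not take_oath); with O(not verify_statement) we get O(not take_oath).
Premises 4, 5, 8, 9 do not contribute to this derivation.
Thus O(not take_oath), which is F(take_oath): take_oath is forbidden.

Forbidden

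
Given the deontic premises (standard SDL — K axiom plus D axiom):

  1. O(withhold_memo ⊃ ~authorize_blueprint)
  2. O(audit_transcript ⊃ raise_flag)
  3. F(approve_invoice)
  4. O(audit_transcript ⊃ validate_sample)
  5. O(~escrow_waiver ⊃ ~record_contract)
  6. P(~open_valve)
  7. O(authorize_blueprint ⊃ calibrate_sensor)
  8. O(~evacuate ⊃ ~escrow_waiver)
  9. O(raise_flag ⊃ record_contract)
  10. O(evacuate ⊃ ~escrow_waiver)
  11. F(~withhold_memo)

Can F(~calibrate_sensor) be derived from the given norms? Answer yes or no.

Premise 7 is O(authorize_blueprint ⊃ calibrate_sensor), but O(authorize_blueprint) is not derivable from the premises, so it does not yield O(calibrate_sensor).
No other premise forces O(calibrate_sensor). An ideal world satisfying every premise can still have ~calibrate_sensor true, so F(~calibrate_sensor) is not derivable.

No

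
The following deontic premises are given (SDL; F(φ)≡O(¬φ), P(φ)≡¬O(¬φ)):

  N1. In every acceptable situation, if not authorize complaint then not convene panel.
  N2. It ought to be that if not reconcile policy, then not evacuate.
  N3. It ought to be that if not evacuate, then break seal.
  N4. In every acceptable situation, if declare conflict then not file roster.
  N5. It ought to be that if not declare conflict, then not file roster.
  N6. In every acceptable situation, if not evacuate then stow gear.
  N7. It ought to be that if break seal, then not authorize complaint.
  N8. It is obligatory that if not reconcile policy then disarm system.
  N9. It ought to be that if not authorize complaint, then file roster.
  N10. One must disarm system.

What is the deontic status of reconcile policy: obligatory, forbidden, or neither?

By case analysis on declare_conflict: premise 4 gives O(declare_conflict → ¬file_roster) and premise 5 gives O(¬declare_conflict → ¬file_roster), so O(¬file_roster) either way.
Premise 9, O(¬authorize_complaint → file_roster), contraposes to O(¬file_roster → authorize_complaint); with O(¬file_roster) we get O(authorize_complaint).
The contrapositive of premise 7 (O(break_seal → ¬authorize_complaint)) is O(authorize_complaint → ¬break_seal), and O(authorize_complaint) is already established, so O(¬break_seal).
The contrapositive of premise 3 (O(¬evacuate → break_seal)) is O(¬break_seal → evacuate), and O(¬break_seal) is already established, so O(evacuate).
The contrapositive of premise 2 (O(¬reconcile_policy → ¬evacuate)) is O(evacuate → reconcile_policy), and O(evacuate) is already established, so O(reconcile_policy).
Premises 1, 6, 8, 10 do not contribute to this derivation.
Hence reconcile_policy is obligatory.

Obligatory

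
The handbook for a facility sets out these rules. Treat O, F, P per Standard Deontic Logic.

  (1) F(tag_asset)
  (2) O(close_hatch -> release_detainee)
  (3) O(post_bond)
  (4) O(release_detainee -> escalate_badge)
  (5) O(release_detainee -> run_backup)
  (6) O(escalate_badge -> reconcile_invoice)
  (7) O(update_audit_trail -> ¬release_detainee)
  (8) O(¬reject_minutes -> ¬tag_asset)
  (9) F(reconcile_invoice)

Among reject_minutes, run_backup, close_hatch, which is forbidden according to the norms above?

close_hatch

F(reconcile_invoice) at premise 9 means O(¬reconcile_invoice).
Premise 6, O(escalate_badge -> reconcile_invoice), contraposes to O(¬reconcile_invoice -> ¬escalate_badge); with O(¬reconcile_invoice) we get O(¬escalate_badge).
Premise 4, O(release_detainee -> escalate_badge), contraposes to O(¬escalate_badge -> ¬release_detainee); with O(¬escalate_badge) we get O(¬release_detainee).
The contrapositive of premise 2 (O(close_hatch -> release_detainee)) is O(¬release_detainee -> ¬close_hatch), and O(¬release_detainee) is already established, so O(¬close_hatch).
So O(¬close_hatch) holds, i.e. close_hatch is forbidden. None of the other listed options is forbidden under the premises.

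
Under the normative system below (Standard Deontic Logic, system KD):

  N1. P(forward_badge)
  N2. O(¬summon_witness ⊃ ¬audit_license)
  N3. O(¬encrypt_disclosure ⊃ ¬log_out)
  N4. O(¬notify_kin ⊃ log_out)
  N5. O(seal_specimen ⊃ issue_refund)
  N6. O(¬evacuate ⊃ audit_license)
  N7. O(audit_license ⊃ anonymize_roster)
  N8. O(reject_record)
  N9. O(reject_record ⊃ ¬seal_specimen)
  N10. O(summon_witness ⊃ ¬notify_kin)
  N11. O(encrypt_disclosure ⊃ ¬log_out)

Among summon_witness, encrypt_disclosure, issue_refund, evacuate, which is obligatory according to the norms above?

Premises 11 and 3 cover both cases: O(encrypt_disclosure ⊃ ¬log_out) and O(¬encrypt_disclosure ⊃ ¬log_out). Since encrypt_disclosure ∨ ¬encrypt_disclosure is a tautology, O(¬log_out) follows.
The contrapositive of premise 4 (O(¬notify_kin ⊃ log_out)) is O(¬log_out ⊃ notify_kin), and O(¬log_out) is already established, so O(notify_kin).
The contrapositive of premise 10 (O(summon_witness ⊃ ¬notify_kin)) is O(notify_kin ⊃ ¬summon_witness), and O(notify_kin) is already established, so O(¬summon_witness).
With premise 2, O(¬summon_witness ⊃ ¬audit_license), the K-axiom yields O(¬audit_license).
The contrapositive of premise 6 (O(¬evacuate ⊃ audit_license)) is O(¬audit_license ⊃ evacuate), and O(¬audit_license) is already established, so O(evacuate).
So O(evacuate) holds — evacuate is obligatory. None of the other listed options is made obligatory by any chain of premises.

evacuate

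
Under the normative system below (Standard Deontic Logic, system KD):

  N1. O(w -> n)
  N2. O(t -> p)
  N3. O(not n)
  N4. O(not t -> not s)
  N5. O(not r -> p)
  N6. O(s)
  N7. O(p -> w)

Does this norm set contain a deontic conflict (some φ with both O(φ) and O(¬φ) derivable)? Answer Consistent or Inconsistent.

Inconsistent

Premise 6 states O(s) outright.
The contrapositive of premise 4 (O(not t -> not s)) is O(s -> t), and O(s) is already established, so O(t).
With premise 2, O(t -> p), the K-axiom yields O(p).
Applying K to premise 7 (O(p -> w)) and O(p) yields O(w).
Premise 1 is O(w -> n); since O(w), deontic closure gives O(n).
But premise 3 directly asserts O(not n).
We now have both O(n) and O(not n) — n is simultaneously obligatory and forbidden, violating the D-axiom.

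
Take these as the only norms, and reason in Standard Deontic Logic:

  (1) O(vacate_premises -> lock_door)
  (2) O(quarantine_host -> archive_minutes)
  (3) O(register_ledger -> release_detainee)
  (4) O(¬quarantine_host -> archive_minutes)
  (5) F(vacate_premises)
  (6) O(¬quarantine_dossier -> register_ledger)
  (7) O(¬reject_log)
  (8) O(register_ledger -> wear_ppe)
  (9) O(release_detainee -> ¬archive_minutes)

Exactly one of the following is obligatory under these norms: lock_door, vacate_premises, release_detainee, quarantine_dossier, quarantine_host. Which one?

Premises 2 and 4 are O(quarantine_host -> archive_minutes) and O(¬quarantine_host -> archive_minutes); every ideal world satisfies quarantine_host or ¬quarantine_host, so in either case archive_minutes holds — hence O(archive_minutes).
Premise 9 is O(release_detainee -> ¬archive_minutes); contrapositively O(archive_minutes -> ¬release_detainee). Since O(archive_minutes) holds, K gives O(¬release_detainee).
The contrapositive of premise 3 (O(register_ledger -> release_detainee)) is O(¬release_detainee -> ¬register_ledger), and O(¬release_detainee) is already established, so O(¬register_ledger).
Premise 6, O(¬quarantine_dossier -> register_ledger), contraposes to O(¬register_ledger -> quarantine_dossier); with O(¬register_ledger) we get O(quarantine_dossier).
So O(quarantine_dossier) holds — quarantine_dossier is obligatory. None of the other listed options is made obligatory by any chain of premises.

quarantine_dossier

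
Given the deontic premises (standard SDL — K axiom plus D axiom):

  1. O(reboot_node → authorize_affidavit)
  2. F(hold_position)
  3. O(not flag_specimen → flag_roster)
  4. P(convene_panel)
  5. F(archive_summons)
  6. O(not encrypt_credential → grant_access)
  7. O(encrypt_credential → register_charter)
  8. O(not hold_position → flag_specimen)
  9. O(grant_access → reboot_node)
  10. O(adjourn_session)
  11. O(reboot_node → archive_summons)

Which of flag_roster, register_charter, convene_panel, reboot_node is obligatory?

F(archive_summons) at premise 5 means O(not archive_summons).
The contrapositive of premise 11 (O(reboot_node → archive_summons)) is O(not archive_summons → not reboot_node), and O(not archive_summons) is already established, so O(not reboot_node).
Premise 9, O(grant_access → reboot_node), contraposes to O(not reboot_node → not grant_access); with O(not reboot_node) we get O(not grant_access).
Premise 6 is O(not encrypt_credential → grant_access); contrapositively O(not grant_access → encrypt_credential). Since O(not grant_access) holds, K gives O(encrypt_credential).
Premise 7 is O(encrypt_credential → register_charter); since O(encrypt_credential), deontic closure gives O(register_charter).
So O(register_charter) holds — register_charter is obligatory. None of the other listed options is made obligatory by any chain of premises.

register_charter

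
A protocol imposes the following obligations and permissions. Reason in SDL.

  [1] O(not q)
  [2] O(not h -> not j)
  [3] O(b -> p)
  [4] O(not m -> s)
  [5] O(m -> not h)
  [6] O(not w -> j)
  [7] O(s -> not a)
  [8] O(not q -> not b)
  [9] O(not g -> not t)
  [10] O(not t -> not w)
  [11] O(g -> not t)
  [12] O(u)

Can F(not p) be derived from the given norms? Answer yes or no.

Premise 3 is O(b -> p), but O(b) is not derivable from the premises, so it does not yield O(p).
No other premise forces O(p). An ideal world satisfying every premise can still have not p true, so F(not p) is not derivable.

No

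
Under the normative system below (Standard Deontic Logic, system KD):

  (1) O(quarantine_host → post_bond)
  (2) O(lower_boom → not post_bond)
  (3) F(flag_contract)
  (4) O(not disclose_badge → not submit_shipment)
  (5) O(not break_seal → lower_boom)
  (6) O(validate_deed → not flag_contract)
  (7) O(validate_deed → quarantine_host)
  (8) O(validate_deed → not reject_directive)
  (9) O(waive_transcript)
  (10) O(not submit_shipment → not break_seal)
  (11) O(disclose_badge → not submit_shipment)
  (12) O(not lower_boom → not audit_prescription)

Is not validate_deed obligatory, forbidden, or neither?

Premises 11 and 4 cover both cases: O(disclose_badge → not submit_shipment) and O(not disclose_badge → not submit_shipment). Since disclose_badge ∨ not disclose_badge is a tautology, O(not submit_shipment) follows.
With premise 10, O(not submit_shipment → not break_seal), the K-axiom yields O(not break_seal).
From O(not break_seal) and premise 5, O(not break_seal → lower_boom), we obtain O(lower_boom).
Premise 2 is O(lower_boom → not post_bond); since O(lower_boom), deontic closure gives O(not post_bond).
Premise 1 is O(quarantine_host → post_bond); contrapositively O(not post_bond → not quarantine_host). Since O(not post_bond) holds, K gives O(not quarantine_host).
The contrapositive of premise 7 (O(validate_deed → quarantine_host)) is O(not quarantine_host → not validate_deed), and O(not quarantine_host) is already established, so O(not validate_deed).
Premises 3, 6, 8, 9, 12 do not contribute to this derivation.
Hence not validate_deed is obligatory.

Obligatory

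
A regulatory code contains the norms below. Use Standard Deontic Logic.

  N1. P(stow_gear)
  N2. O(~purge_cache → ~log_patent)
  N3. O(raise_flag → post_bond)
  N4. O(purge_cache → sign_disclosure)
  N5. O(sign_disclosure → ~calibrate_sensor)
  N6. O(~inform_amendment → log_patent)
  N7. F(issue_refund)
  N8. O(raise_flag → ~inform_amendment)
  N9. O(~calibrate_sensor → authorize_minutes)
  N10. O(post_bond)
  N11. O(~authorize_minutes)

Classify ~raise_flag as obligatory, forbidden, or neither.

Obligatory

From premise 11 we have O(~authorize_minutes).
The contrapositive of premise 9 (O(~calibrate_sensor → authorize_minutes)) is O(~authorize_minutes → calibrate_sensor), and O(~authorize_minutes) is already established, so O(calibrate_sensor).
The contrapositive of premise 5 (O(sign_disclosure → ~calibrate_sensor)) is O(calibrate_sensor → ~sign_disclosure), and O(calibrate_sensor) is already established, so O(~sign_disclosure).
Premise 4 is O(purge_cache → sign_disclosure); contrapositively O(~sign_disclosure → ~purge_cache). Since O(~sign_disclosure) holds, K gives O(~purge_cache).
Applying K to premise 2 (O(~purge_cache → ~log_patent)) and O(~purge_cache) yields O(~log_patent).
Premise 6, O(~inform_amendment → log_patent), contraposes to O(~log_patent → inform_amendment); with O(~log_patent) we get O(inform_amendment).
The contrapositive of premise 8 (O(raise_flag → ~inform_amendment)) is O(inform_amendment → ~raise_flag), and O(inform_amendment) is already established, so O(~raise_flag).
Premises 1, 3, 7, 10 do not contribute to this derivation.
Hence ~raise_flag is obligatory.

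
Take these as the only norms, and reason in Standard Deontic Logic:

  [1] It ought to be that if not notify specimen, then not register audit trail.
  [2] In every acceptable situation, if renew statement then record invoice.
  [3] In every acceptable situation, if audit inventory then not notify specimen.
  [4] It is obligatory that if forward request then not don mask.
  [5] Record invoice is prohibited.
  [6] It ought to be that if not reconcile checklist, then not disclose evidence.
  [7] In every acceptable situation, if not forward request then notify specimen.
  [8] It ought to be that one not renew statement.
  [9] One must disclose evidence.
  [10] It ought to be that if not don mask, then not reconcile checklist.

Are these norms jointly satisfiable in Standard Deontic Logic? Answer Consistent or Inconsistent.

Premise 2 is O(renew_statement → record_invoice), but O(renew_statement) is not derivable from the premises, so it does not yield O(record_invoice).
So O(record_invoice) is not derivable, and the apparent clash with O(¬record_invoice) does not arise.
A world satisfying every obligation exists (e.g. audit_inventory=false, disclose_evidence=true, don_mask=true, forward_request=false, notify_specimen=true, reconcile_checklist=true, record_invoice=false, register_audit_trail=false, renew_statement=false); no atom is both obligatory and forbidden, so the set is consistent.

Consistent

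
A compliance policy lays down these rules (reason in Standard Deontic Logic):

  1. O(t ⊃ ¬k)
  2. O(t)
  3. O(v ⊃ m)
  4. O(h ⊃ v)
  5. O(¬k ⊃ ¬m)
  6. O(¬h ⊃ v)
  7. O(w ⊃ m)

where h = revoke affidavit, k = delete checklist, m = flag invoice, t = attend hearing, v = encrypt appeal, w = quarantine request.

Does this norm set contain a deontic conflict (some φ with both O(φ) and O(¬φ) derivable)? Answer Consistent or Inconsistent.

Premises 6 and 4 are O(¬h ⊃ v) and O(h ⊃ v); every ideal world satisfies ¬h or h, so in either case v holds — hence O(v).
From O(v) and premise 3, O(v ⊃ m), we obtain O(m).
The contrapositive of premise 5 (O(¬k ⊃ ¬m)) is O(m ⊃ k), and O(m) is already established, so O(k).
Premise 1, O(t ⊃ ¬k), contraposes to O(k ⊃ ¬t); with O(k) we get O(¬t).
Yet premise 2 states O(t).
We now have both O(¬t) and O(t) — t is simultaneously obligatory and forbidden, violating the D-axiom.

Inconsistent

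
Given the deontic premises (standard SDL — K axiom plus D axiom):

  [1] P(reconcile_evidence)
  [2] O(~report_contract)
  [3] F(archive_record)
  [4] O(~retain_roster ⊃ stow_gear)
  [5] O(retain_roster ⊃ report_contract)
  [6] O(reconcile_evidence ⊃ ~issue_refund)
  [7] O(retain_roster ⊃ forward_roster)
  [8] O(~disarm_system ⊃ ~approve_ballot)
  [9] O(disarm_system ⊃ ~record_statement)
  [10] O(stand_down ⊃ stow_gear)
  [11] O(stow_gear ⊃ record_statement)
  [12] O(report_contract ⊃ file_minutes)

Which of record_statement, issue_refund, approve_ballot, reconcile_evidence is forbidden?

approve_ballot

From premise 2 we have O(~report_contract).
The contrapositive of premise 5 (O(retain_roster ⊃ report_contract)) is O(~report_contract ⊃ ~retain_roster), and O(~report_contract) is already established, so O(~retain_roster).
With premise 4, O(~retain_roster ⊃ stow_gear), the K-axiom yields O(stow_gear).
With premise 11, O(stow_gear ⊃ record_statement), the K-axiom yields O(record_statement).
Premise 9 is O(disarm_system ⊃ ~record_statement); contrapositively O(record_statement ⊃ ~disarm_system). Since O(record_statement) holds, K gives O(~disarm_system).
Premise 8 is O(~disarm_system ⊃ ~approve_ballot); since O(~disarm_system), deontic closure gives O(~approve_ballot).
So O(~approve_ballot) holds, i.e. approve_ballot is forbidden. None of the other listed options is forbidden under the premises.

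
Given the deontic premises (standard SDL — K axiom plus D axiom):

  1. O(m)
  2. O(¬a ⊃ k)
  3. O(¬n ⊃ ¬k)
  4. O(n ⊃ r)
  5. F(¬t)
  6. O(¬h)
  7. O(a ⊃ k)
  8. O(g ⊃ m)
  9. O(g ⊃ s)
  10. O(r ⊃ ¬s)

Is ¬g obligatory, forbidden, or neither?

Obligatory

Premises 7 and 2 are O(a ⊃ k) and O(¬a ⊃ k); every ideal world satisfies a or ¬a, so in either case k holds — hence O(k).
Premise 3 is O(¬n ⊃ ¬k); contrapositively O(k ⊃ n). Since O(k) holds, K gives O(n).
From O(n) and premise 4, O(n ⊃ r), we obtain O(r).
Premise 10 is O(r ⊃ ¬s); since O(r), deontic closure gives O(¬s).
Premise 9, O(g ⊃ s), contraposes to O(¬s ⊃ ¬g); with O(¬s) we get O(¬g).
Premises 1, 5, 6, 8 do not contribute to this derivation.
Hence ¬g is obligatory.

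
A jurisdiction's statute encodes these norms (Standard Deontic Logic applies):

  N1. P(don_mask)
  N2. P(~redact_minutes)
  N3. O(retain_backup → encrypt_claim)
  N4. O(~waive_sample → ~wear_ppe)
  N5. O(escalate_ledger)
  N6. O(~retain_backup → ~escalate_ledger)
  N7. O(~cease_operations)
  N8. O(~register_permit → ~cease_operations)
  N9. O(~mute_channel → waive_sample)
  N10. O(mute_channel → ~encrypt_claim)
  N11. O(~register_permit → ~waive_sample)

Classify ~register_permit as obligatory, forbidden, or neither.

Premise 5 gives O(escalate_ledger).
The contrapositive of premise 6 (O(~retain_backup → ~escalate_ledger)) is O(escalate_ledger → retain_backup), and O(escalate_ledger) is already established, so O(retain_backup).
Premise 3 is O(retain_backup → encrypt_claim); since O(retain_backup), deontic closure gives O(encrypt_claim).
Premise 10 is O(mute_channel → ~encrypt_claim); contrapositively O(encrypt_claim → ~mute_channel). Since O(encrypt_claim) holds, K gives O(~mute_channel).
With premise 9, O(~mute_channel → waive_sample), the K-axiom yields O(waive_sample).
The contrapositive of premise 11 (O(~register_permit → ~waive_sample)) is O(waive_sample → register_permit), and O(waive_sample) is already established, so O(register_permit).
Premises 1, 2, 4, 7, 8 do not contribute to this derivation.
Thus O(register_permit), which is F(~register_permit): ~register_permit is forbidden.

Forbidden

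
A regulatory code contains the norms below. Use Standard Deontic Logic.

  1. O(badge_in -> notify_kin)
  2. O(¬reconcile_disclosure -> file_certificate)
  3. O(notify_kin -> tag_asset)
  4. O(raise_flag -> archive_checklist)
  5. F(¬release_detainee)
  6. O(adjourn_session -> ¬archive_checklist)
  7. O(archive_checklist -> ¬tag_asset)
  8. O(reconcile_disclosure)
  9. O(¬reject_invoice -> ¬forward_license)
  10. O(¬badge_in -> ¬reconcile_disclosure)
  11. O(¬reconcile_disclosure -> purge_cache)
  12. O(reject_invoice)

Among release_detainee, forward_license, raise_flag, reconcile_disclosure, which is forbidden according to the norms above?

raise_flag

Premise 8 states O(reconcile_disclosure) outright.
Premise 10 is O(¬badge_in -> ¬reconcile_disclosure); contrapositively O(reconcile_disclosure -> badge_in). Since O(reconcile_disclosure) holds, K gives O(badge_in).
With premise 1, O(badge_in -> notify_kin), the K-axiom yields O(notify_kin).
From O(notify_kin) and premise 3, O(notify_kin -> tag_asset), we obtain O(tag_asset).
Premise 7, O(archive_checklist -> ¬tag_asset), contraposes to O(tag_asset -> ¬archive_checklist); with O(tag_asset) we get O(¬archive_checklist).
The contrapositive of premise 4 (O(raise_flag -> archive_checklist)) is O(¬archive_checklist -> ¬raise_flag), and O(¬archive_checklist) is already established, so O(¬raise_flag).
So O(¬raise_flag) holds, i.e. raise_flag is forbidden. None of the other listed options is forbidden under the premises.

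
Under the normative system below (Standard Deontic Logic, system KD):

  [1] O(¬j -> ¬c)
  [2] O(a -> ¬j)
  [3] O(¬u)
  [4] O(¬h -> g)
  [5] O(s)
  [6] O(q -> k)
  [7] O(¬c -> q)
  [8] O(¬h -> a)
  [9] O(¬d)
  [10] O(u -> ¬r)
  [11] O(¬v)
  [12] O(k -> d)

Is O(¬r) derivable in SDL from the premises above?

Premise 10 is O(u -> ¬r), but O(u) is not derivable from the premises, so it does not yield O(¬r).
No other premise forces O(¬r). An ideal world satisfying every premise can still have ¬r false, so O(¬r) is not derivable.

No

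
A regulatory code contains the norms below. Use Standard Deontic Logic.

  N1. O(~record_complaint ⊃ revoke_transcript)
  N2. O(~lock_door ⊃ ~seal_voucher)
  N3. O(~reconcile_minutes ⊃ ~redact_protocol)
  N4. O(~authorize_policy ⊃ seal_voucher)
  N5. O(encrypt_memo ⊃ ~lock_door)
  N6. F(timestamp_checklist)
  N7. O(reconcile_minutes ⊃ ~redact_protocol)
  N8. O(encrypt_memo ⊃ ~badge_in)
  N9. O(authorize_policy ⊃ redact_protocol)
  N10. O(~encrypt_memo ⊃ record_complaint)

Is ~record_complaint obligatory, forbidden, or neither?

Premises 3 and 7 are O(~reconcile_minutes ⊃ ~redact_protocol) and O(reconcile_minutes ⊃ ~redact_protocol); every ideal world satisfies ~reconcile_minutes or reconcile_minutes, so in either case ~redact_protocol holds — hence O(~redact_protocol).
The contrapositive of premise 9 (O(authorize_policy ⊃ redact_protocol)) is O(~redact_protocol ⊃ ~authorize_policy), and O(~redact_protocol) is already established, so O(~authorize_policy).
From O(~authorize_policy) and premise 4, O(~authorize_policy ⊃ seal_voucher), we obtain O(seal_voucher).
Premise 2 is O(~lock_door ⊃ ~seal_voucher); contrapositively O(seal_voucher ⊃ lock_door). Since O(seal_voucher) holds, K gives O(lock_door).
Premise 5 is O(encrypt_memo ⊃ ~lock_door); contrapositively O(lock_door ⊃ ~encrypt_memo). Since O(lock_door) holds, K gives O(~encrypt_memo).
From O(~encrypt_memo) and premise 10, O(~encrypt_memo ⊃ record_complaint), we obtain O(record_complaint).
Premises 1, 6, 8 do not contribute to this derivation.
Thus O(record_complaint), which is F(~record_complaint): ~record_complaint is forbidden.

Forbidden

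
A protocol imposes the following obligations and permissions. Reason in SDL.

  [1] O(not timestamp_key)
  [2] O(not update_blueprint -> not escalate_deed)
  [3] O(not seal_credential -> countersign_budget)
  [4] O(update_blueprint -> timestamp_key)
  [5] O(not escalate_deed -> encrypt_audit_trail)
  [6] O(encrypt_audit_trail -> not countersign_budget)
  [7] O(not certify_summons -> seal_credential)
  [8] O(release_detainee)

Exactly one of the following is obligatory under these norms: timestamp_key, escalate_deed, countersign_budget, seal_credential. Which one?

seal_credential

From premise 1 we have O(not timestamp_key).
Premise 4 is O(update_blueprint -> timestamp_key); contrapositively O(not timestamp_key -> not update_blueprint). Since O(not timestamp_key) holds, K gives O(not update_blueprint).
Applying K to premise 2 (O(not update_blueprint -> not escalate_deed)) and O(not update_blueprint) yields O(not escalate_deed).
Applying K to premise 5 (O(not escalate_deed -> encrypt_audit_trail)) and O(not escalate_deed) yields O(encrypt_audit_trail).
With premise 6, O(encrypt_audit_trail -> not countersign_budget), the K-axiom yields O(not countersign_budget).
Premise 3 is O(not seal_credential -> countersign_budget); contrapositively O(not countersign_budget -> seal_credential). Since O(not countersign_budget) holds, K gives O(seal_credential).
So O(seal_credential) holds — seal_credential is obligatory. None of the other listed options is made obligatory by any chain of premises.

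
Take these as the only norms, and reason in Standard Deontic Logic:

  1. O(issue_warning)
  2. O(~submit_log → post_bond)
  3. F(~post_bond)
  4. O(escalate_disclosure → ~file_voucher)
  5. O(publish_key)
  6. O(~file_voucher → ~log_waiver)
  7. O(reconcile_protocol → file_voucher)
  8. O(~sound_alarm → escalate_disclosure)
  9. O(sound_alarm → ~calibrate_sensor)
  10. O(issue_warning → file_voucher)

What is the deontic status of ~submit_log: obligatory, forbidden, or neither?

Premise 2 is O(~submit_log → post_bond); even if O(post_bond) held, inferring O(~submit_log) would be affirming the consequent — invalid.
No premise or chain of K-axiom applications forces O(~submit_log), and none forces O(submit_log). So ~submit_log is neither obligatory nor forbidden under these norms.

Neither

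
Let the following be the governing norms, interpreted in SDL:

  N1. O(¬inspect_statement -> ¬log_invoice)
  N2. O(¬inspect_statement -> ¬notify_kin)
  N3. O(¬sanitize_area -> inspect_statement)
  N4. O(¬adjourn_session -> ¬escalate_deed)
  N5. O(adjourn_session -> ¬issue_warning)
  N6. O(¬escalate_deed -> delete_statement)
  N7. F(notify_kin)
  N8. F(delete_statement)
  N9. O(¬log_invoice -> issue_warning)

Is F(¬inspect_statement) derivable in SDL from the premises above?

Yes

Premise 8, F(delete_statement), is equivalent to O(¬delete_statement).
Premise 6 is O(¬escalate_deed -> delete_statement); contrapositively O(¬delete_statement -> escalate_deed). Since O(¬delete_statement) holds, K gives O(escalate_deed).
Premise 4 is O(¬adjourn_session -> ¬escalate_deed); contrapositively O(escalate_deed -> adjourn_session). Since O(escalate_deed) holds, K gives O(adjourn_session).
From O(adjourn_session) and premise 5, O(adjourn_session -> ¬issue_warning), we obtain O(¬issue_warning).
Premise 9 is O(¬log_invoice -> issue_warning); contrapositively O(¬issue_warning -> log_invoice). Since O(¬issue_warning) holds, K gives O(log_invoice).
The contrapositive of premise 1 (O(¬inspect_statement -> ¬log_invoice)) is O(log_invoice -> inspect_statement), and O(log_invoice) is already established, so O(inspect_statement).
Premises 2, 3, 7 do not contribute to this derivation.
So O(inspect_statement) holds, i.e. F(¬inspect_statement). The claim follows.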